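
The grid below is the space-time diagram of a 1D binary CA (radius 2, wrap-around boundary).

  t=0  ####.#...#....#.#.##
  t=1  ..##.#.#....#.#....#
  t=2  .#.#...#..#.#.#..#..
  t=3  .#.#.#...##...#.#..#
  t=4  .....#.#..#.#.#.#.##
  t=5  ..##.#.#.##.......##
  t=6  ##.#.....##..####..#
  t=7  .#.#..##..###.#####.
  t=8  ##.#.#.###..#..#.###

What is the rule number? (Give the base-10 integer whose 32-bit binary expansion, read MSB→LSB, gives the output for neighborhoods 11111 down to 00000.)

1918808099

  [31] ##### => .  t=0,i=0
  [30] ####. => #  t=0,i=2
  [29] ###.# => #  t=0,i=3
  [28] ###.. => #  t=6,i=16
  [27] ##.## => .  t=7,i=13
  [26] ##.#. => .  t=0,i=4
  [25] ##..# => #  t=5,i=0
  [24] ##... => .  t=3,i=11
  [23] #.### => .  t=0,i=18
  [22] #.##. => #  t=4,i=18
  [21] #.#.# => .  t=0,i=16
  [20] #.#.. => #  t=0,i=5
  [19] #..## => #  t=1,i=1
  [18] #..#. => #  t=2,i=9
  [17] #...# => #  t=0,i=7
  [16] #.... => .  t=0,i=11
  [15] .#### => #  t=0,i=19
  [14] .###. => .  t=6,i=0
  [13] .##.# => #  t=1,i=3
  [12] .##.. => #  t=3,i=10
  [11] .#.## => .  t=0,i=17
  [10] .#.#. => .  t=0,i=15
  [9] .#..# => .  t=1,i=0
  [8] .#... => .  t=0,i=6
  [7] ..### => .  t=6,i=13
  [6] ..##. => .  t=1,i=2
  [5] ..#.# => #  t=0,i=14
  [4] ..#.. => .  t=0,i=9
  [3] ...## => .  t=3,i=8
  [2] ...#. => .  t=0,i=8
  [1] ....# => #  t=0,i=12
  [0] ..... => #  t=4,i=2
  bits 01110010010111101011000000100011 = 1918808099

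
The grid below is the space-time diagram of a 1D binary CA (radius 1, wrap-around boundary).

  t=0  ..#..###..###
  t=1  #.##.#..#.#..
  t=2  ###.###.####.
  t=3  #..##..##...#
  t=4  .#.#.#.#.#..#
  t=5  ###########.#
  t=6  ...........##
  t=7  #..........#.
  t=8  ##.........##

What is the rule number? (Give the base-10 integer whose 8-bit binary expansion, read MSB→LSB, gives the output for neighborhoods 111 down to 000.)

60

  [7] ### => .  t=0,i=6
  [6] ##. => .  t=0,i=7
  [5] #.# => #  t=1,i=1
  [4] #.. => #  t=0,i=0
  [3] .## => #  t=0,i=5
  [2] .#. => #  t=0,i=2
  [1] ..# => .  t=0,i=1
  [0] ... => .  t=3,i=10
  bits 00111100 = 60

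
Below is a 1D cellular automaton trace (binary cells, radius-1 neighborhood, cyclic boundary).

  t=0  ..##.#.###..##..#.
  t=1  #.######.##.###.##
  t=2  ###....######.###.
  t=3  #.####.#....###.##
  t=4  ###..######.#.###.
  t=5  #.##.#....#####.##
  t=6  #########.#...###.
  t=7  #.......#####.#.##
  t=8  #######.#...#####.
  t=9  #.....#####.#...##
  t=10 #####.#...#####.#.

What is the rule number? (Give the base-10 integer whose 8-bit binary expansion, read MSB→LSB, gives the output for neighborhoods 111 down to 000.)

  ### -> .   bit 7 = 0  t=0,i=8
  ##. -> #   bit 6 = 1  t=0,i=3
  #.# -> #   bit 5 = 1  t=0,i=4
  #.. -> #   bit 4 = 1  t=0,i=10
  .## -> #   bit 3 = 1  t=0,i=2
  .#. -> #   bit 2 = 1  t=0,i=5
  ..# -> .   bit 1 = 0  t=0,i=1
  ... -> #   bit 0 = 1  t=0,i=0
  bits 01111101 = 125

125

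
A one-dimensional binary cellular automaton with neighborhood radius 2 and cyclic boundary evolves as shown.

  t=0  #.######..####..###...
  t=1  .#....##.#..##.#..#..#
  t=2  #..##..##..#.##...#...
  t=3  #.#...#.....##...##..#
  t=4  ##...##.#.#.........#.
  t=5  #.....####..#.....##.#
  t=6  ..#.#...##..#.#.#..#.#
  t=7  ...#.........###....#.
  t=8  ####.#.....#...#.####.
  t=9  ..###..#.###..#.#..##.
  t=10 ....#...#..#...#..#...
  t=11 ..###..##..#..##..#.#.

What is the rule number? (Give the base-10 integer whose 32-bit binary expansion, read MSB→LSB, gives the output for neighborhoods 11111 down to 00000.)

1953049622

  nb #####: next=.  (t=0,i=4, bit31=0)
  nb ####.: next=#  (t=0,i=6, bit30=1)
  nb ###.#: next=#  (t=8,i=3, bit29=1)
  nb ###..: next=#  (t=0,i=7, bit28=1)
  nb ##.##: next=.  (t=5,i=20, bit27=0)
  nb ##.#.: next=#  (t=1,i=8, bit26=1)
  nb ##..#: next=.  (t=0,i=8, bit25=0)
  nb ##...: next=.  (t=0,i=19, bit24=0)
  nb #.###: next=.  (t=0,i=2, bit23=0)
  nb #.##.: next=#  (t=2,i=13, bit22=1)
  nb #.#.#: next=#  (t=4,i=8, bit21=1)
  nb #.#..: next=.  (t=1,i=1, bit20=0)
  nb #..##: next=#  (t=0,i=9, bit19=1)
  nb #..#.: next=.  (t=1,i=17, bit18=0)
  nb #...#: next=.  (t=0,i=20, bit17=0)
  nb #....: next=#  (t=1,i=3, bit16=1)
  nb .####: next=.  (t=0,i=3, bit15=0)
  nb .###.: next=.  (t=0,i=17, bit14=0)
  nb .##.#: next=#  (t=1,i=7, bit13=1)
  nb .##..: next=.  (t=2,i=4, bit12=0)
  nb .#.##: next=#  (t=0,i=1, bit11=1)
  nb .#.#.: next=#  (t=1,i=0, bit10=1)
  nb .#..#: next=.  (t=1,i=10, bit9=0)
  nb .#...: next=.  (t=1,i=2, bit8=0)
  nb ..###: next=.  (t=0,i=10, bit7=0)
  nb ..##.: next=.  (t=1,i=6, bit6=0)
  nb ..#.#: next=.  (t=0,i=0, bit5=0)
  nb ..#..: next=#  (t=1,i=18, bit4=1)
  nb ...##: next=.  (t=1,i=5, bit3=0)
  nb ...#.: next=#  (t=0,i=21, bit2=1)
  nb ....#: next=#  (t=1,i=4, bit1=1)
  nb .....: next=.  (t=3,i=9, bit0=0)
  bits 01110100011010010010110000010110 = 1953049622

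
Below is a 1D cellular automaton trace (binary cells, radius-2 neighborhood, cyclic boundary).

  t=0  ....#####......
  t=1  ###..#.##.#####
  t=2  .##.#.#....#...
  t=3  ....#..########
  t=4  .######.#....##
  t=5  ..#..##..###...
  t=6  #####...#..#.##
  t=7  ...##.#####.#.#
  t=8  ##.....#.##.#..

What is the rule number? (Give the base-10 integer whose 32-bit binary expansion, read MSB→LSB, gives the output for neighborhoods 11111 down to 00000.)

1882163991

  ##### -> .   bit 31 = 0  t=0,i=6
  ####. -> #   bit 30 = 1  t=0,i=7
  ###.# -> #   bit 29 = 1  t=4,i=6
  ###.. -> #   bit 28 = 1  t=0,i=8
  ##.## -> .   bit 27 = 0  t=1,i=9
  ##.#. -> .   bit 26 = 0  t=2,i=3
  ##..# -> .   bit 25 = 0  t=1,i=3
  ##... -> .   bit 24 = 0  t=0,i=9
  #.### -> .   bit 23 = 0  t=1,i=10
  #.##. -> .   bit 22 = 0  t=1,i=7
  #.#.# -> #   bit 21 = 1  t=2,i=4
  #.#.. -> .   bit 20 = 0  t=2,i=6
  #..## -> #   bit 19 = 1  t=3,i=6
  #..#. -> #   bit 18 = 1  t=1,i=4
  #...# -> #   bit 17 = 1  t=6,i=6
  #.... -> #   bit 16 = 1  t=0,i=10
  .#### -> #   bit 15 = 1  t=0,i=5
  .###. -> .   bit 14 = 0  t=5,i=10
  .##.# -> .   bit 13 = 0  t=1,i=8
  .##.. -> .   bit 12 = 0  t=5,i=6
  .#.## -> #   bit 11 = 1  t=1,i=6
  .#.#. -> .   bit 10 = 0  t=2,i=5
  .#..# -> #   bit 9 = 1  t=3,i=5
  .#... -> #   bit 8 = 1  t=2,i=7
  ..### -> .   bit 7 = 0  t=0,i=4
  ..##. -> .   bit 6 = 0  t=2,i=1
  ..#.# -> .   bit 5 = 0  t=1,i=5
  ..#.. -> #   bit 4 = 1  t=2,i=11
  ...## -> .   bit 3 = 0  t=0,i=3
  ...#. -> #   bit 2 = 1  t=2,i=10
  ....# -> #   bit 1 = 1  t=0,i=2
  ..... -> #   bit 0 = 1  t=0,i=0
  bits 01110000001011111000101100010111 = 1882163991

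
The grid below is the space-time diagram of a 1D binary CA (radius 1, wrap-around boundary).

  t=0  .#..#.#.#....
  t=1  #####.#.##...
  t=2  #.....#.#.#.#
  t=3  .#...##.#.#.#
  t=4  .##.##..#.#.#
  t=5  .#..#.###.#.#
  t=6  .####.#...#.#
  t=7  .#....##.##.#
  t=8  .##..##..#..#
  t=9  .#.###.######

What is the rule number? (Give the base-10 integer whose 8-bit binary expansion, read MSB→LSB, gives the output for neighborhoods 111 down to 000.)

  ###|.  b7=0 t=1,i=1
  ##.|.  b6=0 t=1,i=4
  #.#|.  b5=0 t=0,i=5
  #..|#  b4=1 t=0,i=2
  .##|#  b3=1 t=1,i=0
  .#.|#  b2=1 t=0,i=1
  ..#|#  b1=1 t=0,i=0
  ...|.  b0=0 t=0,i=10
  bits 00011110 = 30

30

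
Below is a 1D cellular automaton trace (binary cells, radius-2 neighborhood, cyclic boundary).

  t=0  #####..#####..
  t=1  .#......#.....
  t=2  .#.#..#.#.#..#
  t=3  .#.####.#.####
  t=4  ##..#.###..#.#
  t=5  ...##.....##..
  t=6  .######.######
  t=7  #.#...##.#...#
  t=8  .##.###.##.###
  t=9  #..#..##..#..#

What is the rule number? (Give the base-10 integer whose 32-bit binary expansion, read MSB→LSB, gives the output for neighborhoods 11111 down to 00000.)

758616698

  [31] ##### => .  t=0,i=2
  [30] ####. => .  t=0,i=3
  [29] ###.# => #  t=3,i=6
  [28] ###.. => .  t=0,i=4
  [27] ##.## => #  t=6,i=0
  [26] ##.#. => #  t=3,i=0
  [25] ##..# => .  t=0,i=5
  [24] ##... => #  t=5,i=5
  [23] #.### => .  t=3,i=3
  [22] #.##. => .  t=8,i=1
  [21] #.#.# => #  t=2,i=1
  [20] #.#.. => #  t=2,i=3
  [19] #..## => .  t=0,i=6
  [18] #..#. => #  t=2,i=5
  [17] #...# => #  t=7,i=4
  [16] #.... => #  t=1,i=3
  [15] .#### => #  t=0,i=1
  [14] .###. => .  t=4,i=0
  [13] .##.# => .  t=7,i=0
  [12] .##.. => #  t=5,i=4
  [11] .#.## => .  t=3,i=2
  [10] .#.#. => .  t=2,i=0
  [9] .#..# => #  t=2,i=4
  [8] .#... => .  t=1,i=2
  [7] ..### => .  t=0,i=0
  [6] ..##. => #  t=5,i=3
  [5] ..#.# => #  t=2,i=6
  [4] ..#.. => #  t=1,i=1
  [3] ...## => #  t=5,i=2
  [2] ...#. => .  t=1,i=0
  [1] ....# => #  t=1,i=6
  [0] ..... => .  t=1,i=4
  bits 00101101001101111001001001111010 = 758616698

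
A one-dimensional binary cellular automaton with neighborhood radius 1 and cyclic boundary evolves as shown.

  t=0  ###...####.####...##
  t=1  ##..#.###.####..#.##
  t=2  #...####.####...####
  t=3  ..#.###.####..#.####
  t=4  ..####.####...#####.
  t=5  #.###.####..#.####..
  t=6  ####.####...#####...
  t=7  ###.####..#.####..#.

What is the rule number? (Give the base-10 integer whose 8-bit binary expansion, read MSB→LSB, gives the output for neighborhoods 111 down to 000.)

  ### -> #   bit 7 = 1  t=0,i=0
  ##. -> .   bit 6 = 0  t=0,i=2
  #.# -> #   bit 5 = 1  t=0,i=10
  #.. -> .   bit 4 = 0  t=0,i=3
  .## -> #   bit 3 = 1  t=0,i=6
  .#. -> #   bit 2 = 1  t=1,i=4
  ..# -> .   bit 1 = 0  t=0,i=5
  ... -> #   bit 0 = 1  t=0,i=4
  bits 10101101 = 173

173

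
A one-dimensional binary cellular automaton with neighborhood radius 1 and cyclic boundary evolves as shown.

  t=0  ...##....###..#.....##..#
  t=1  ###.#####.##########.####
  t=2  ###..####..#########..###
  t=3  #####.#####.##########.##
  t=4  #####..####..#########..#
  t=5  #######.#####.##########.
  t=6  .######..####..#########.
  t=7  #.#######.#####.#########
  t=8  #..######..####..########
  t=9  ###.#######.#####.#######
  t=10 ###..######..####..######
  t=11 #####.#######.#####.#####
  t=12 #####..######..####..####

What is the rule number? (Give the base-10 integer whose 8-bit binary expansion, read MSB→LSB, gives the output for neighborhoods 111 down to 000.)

  nb ###: next=#  (t=0,i=10, bit7=1)
  nb ##.: next=#  (t=0,i=4, bit6=1)
  nb #.#: next=.  (t=1,i=3, bit5=0)
  nb #..: next=#  (t=0,i=0, bit4=1)
  nb .##: next=.  (t=0,i=3, bit3=0)
  nb .#.: next=#  (t=0,i=14, bit2=1)
  nb ..#: next=#  (t=0,i=2, bit1=1)
  nb ...: next=#  (t=0,i=1, bit0=1)
  bits 11010111 = 215

215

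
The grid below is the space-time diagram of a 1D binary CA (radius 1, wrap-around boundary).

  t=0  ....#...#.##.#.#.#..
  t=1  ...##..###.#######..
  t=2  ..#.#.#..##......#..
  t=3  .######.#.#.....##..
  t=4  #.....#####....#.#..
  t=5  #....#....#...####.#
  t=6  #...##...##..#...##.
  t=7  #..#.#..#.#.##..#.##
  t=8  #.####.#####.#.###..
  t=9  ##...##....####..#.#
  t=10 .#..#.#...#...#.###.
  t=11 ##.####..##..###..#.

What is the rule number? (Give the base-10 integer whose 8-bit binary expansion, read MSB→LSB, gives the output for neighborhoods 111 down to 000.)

  ###|.  b7=0 t=1,i=8
  ##.|#  b6=1 t=0,i=11
  #.#|#  b5=1 t=0,i=9
  #..|.  b4=0 t=0,i=5
  .##|.  b3=0 t=0,i=10
  .#.|#  b2=1 t=0,i=4
  ..#|#  b1=1 t=0,i=3
  ...|.  b0=0 t=0,i=0
  bits 01100110 = 102

102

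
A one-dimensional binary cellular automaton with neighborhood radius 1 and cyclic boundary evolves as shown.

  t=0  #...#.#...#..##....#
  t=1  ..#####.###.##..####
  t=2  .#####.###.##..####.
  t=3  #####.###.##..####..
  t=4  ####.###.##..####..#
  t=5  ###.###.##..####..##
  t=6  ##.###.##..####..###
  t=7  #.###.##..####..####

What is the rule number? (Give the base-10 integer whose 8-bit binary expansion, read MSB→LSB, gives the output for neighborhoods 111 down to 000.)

175

  nb ###: next=#  (t=1,i=3, bit7=1)
  nb ##.: next=.  (t=0,i=0, bit6=0)
  nb #.#: next=#  (t=0,i=5, bit5=1)
  nb #..: next=.  (t=0,i=1, bit4=0)
  nb .##: next=#  (t=0,i=13, bit3=1)
  nb .#.: next=#  (t=0,i=4, bit2=1)
  nb ..#: next=#  (t=0,i=3, bit1=1)
  nb ...: next=#  (t=0,i=2, bit0=1)
  bits 10101111 = 175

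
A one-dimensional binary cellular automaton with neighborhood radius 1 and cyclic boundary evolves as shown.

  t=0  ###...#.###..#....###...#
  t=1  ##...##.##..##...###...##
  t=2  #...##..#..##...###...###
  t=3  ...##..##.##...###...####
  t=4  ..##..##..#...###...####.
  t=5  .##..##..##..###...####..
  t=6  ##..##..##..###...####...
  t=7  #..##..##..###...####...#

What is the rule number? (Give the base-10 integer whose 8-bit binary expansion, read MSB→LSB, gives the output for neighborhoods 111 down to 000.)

  nb ###: next=#  (t=0,i=0, bit7=1)
  nb ##.: next=.  (t=0,i=2, bit6=0)
  nb #.#: next=.  (t=0,i=7, bit5=0)
  nb #..: next=.  (t=0,i=3, bit4=0)
  nb .##: next=#  (t=0,i=8, bit3=1)
  nb .#.: next=#  (t=0,i=6, bit2=1)
  nb ..#: next=#  (t=0,i=5, bit1=1)
  nb ...: next=.  (t=0,i=4, bit0=0)
  bits 10001110 = 142

142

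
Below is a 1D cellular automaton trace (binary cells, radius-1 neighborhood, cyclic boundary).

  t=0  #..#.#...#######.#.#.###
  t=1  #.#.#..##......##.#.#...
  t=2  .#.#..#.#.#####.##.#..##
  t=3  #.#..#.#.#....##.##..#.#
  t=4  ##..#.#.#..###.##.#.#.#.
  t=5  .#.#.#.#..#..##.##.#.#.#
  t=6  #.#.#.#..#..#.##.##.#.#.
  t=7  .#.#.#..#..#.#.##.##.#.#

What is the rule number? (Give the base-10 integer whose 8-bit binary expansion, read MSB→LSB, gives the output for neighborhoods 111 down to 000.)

99

  ###|.  b7=0 t=0,i=10
  ##.|#  b6=1 t=0,i=0
  #.#|#  b5=1 t=0,i=4
  #..|.  b4=0 t=0,i=1
  .##|.  b3=0 t=0,i=9
  .#.|.  b2=0 t=0,i=3
  ..#|#  b1=1 t=0,i=2
  ...|#  b0=1 t=0,i=7
  bits 01100011 = 99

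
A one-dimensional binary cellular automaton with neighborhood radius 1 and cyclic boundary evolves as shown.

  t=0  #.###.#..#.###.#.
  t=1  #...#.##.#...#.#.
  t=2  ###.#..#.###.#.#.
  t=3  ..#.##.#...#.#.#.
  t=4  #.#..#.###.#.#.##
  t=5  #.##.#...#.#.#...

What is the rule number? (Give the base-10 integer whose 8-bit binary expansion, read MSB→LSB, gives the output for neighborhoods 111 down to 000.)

85

  ###|.  b7=0 t=0,i=3
  ##.|#  b6=1 t=0,i=4
  #.#|.  b5=0 t=0,i=1
  #..|#  b4=1 t=0,i=7
  .##|.  b3=0 t=0,i=2
  .#.|#  b2=1 t=0,i=0
  ..#|.  b1=0 t=0,i=8
  ...|#  b0=1 t=1,i=2
  bits 01010101 = 85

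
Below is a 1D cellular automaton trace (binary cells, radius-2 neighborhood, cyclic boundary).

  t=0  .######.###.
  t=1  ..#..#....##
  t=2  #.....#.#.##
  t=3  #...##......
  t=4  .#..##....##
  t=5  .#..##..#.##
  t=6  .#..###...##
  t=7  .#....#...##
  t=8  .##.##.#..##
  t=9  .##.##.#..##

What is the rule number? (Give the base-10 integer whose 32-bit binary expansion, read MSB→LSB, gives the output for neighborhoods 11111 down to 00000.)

  nb #####: next=.  (t=0,i=3, bit31=0)
  nb ####.: next=#  (t=0,i=5, bit30=1)
  nb ###.#: next=.  (t=0,i=6, bit29=0)
  nb ###..: next=#  (t=0,i=10, bit28=1)
  nb ##.##: next=.  (t=0,i=7, bit27=0)
  nb ##.#.: next=.  (t=4,i=0, bit26=0)
  nb ##..#: next=#  (t=0,i=11, bit25=1)
  nb ##...: next=.  (t=2,i=1, bit24=0)
  nb #.###: next=.  (t=0,i=8, bit23=0)
  nb #.##.: next=#  (t=5,i=10, bit22=1)
  nb #.#.#: next=.  (t=2,i=8, bit21=0)
  nb #.#..: next=#  (t=4,i=1, bit20=1)
  nb #..##: next=.  (t=0,i=0, bit19=0)
  nb #..#.: next=.  (t=1,i=1, bit18=0)
  nb #...#: next=.  (t=3,i=2, bit17=0)
  nb #....: next=.  (t=1,i=7, bit16=0)
  nb .####: next=#  (t=0,i=2, bit15=1)
  nb .###.: next=.  (t=0,i=9, bit14=0)
  nb .##.#: next=#  (t=4,i=11, bit13=1)
  nb .##..: next=#  (t=1,i=11, bit12=1)
  nb .#.##: next=.  (t=2,i=9, bit11=0)
  nb .#.#.: next=.  (t=2,i=7, bit10=0)
  nb .#..#: next=.  (t=1,i=3, bit9=0)
  nb .#...: next=#  (t=1,i=6, bit8=1)
  nb ..###: next=.  (t=0,i=1, bit7=0)
  nb ..##.: next=#  (t=1,i=10, bit6=1)
  nb ..#.#: next=.  (t=2,i=6, bit5=0)
  nb ..#..: next=.  (t=1,i=2, bit4=0)
  nb ...##: next=.  (t=1,i=9, bit3=0)
  nb ...#.: next=#  (t=2,i=5, bit2=1)
  nb ....#: next=#  (t=1,i=8, bit1=1)
  nb .....: next=.  (t=2,i=3, bit0=0)
  bits 01010010010100001011000101000110 = 1381019974

1381019974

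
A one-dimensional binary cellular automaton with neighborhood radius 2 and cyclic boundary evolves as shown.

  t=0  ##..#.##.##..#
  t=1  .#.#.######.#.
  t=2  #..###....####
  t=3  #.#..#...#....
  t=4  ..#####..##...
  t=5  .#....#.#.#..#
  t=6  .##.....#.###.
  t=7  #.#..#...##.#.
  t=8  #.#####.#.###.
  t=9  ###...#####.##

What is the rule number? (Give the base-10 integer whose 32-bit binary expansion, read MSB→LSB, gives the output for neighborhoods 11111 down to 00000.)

  ##### -> .   bit 31 = 0  t=1,i=7
  ####. -> .   bit 30 = 0  t=1,i=9
  ###.# -> #   bit 29 = 1  t=1,i=10
  ###.. -> #   bit 28 = 1  t=0,i=1
  ##.## -> #   bit 27 = 1  t=0,i=8
  ##.#. -> #   bit 26 = 1  t=1,i=11
  ##..# -> .   bit 25 = 0  t=0,i=2
  ##... -> .   bit 24 = 0  t=2,i=6
  #.### -> #   bit 23 = 1  t=1,i=5
  #.##. -> #   bit 22 = 1  t=0,i=6
  #.#.# -> #   bit 21 = 1  t=1,i=3
  #.#.. -> #   bit 20 = 1  t=1,i=12
  #..## -> #   bit 19 = 1  t=0,i=12
  #..#. -> #   bit 18 = 1  t=0,i=3
  #...# -> .   bit 17 = 0  t=3,i=7
  #.... -> .   bit 16 = 0  t=2,i=7
  .#### -> .   bit 15 = 0  t=1,i=6
  .###. -> .   bit 14 = 0  t=0,i=0
  .##.# -> #   bit 13 = 1  t=0,i=7
  .##.. -> #   bit 12 = 1  t=0,i=10
  .#.## -> #   bit 11 = 1  t=0,i=5
  .#.#. -> .   bit 10 = 0  t=1,i=2
  .#..# -> #   bit 9 = 1  t=1,i=13
  .#... -> #   bit 8 = 1  t=3,i=6
  ..### -> .   bit 7 = 0  t=0,i=13
  ..##. -> .   bit 6 = 0  t=4,i=9
  ..#.# -> .   bit 5 = 0  t=0,i=4
  ..#.. -> #   bit 4 = 1  t=3,i=5
  ...## -> #   bit 3 = 1  t=2,i=9
  ...#. -> .   bit 2 = 0  t=3,i=8
  ....# -> .   bit 1 = 0  t=2,i=8
  ..... -> #   bit 0 = 1  t=4,i=13
  bits 00111100111111000011101100011001 = 1023163161

1023163161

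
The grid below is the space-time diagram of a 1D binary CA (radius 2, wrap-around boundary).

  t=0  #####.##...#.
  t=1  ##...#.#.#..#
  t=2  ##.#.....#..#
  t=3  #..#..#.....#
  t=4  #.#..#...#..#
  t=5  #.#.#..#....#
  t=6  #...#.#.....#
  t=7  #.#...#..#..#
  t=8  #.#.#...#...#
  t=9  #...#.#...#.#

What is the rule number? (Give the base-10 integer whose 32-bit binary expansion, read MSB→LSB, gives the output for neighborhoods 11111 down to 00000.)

412547265

  #####|.  b31=0 t=0,i=2
  ####.|.  b30=0 t=0,i=3
  ###.#|.  b29=0 t=0,i=4
  ###..|#  b28=1 t=1,i=1
  ##.##|#  b27=1 t=0,i=5
  ##.#.|.  b26=0 t=2,i=2
  ##..#|.  b25=0 t=3,i=1
  ##...|.  b24=0 t=0,i=8
  #.###|#  b23=1 t=0,i=0
  #.##.|.  b22=0 t=0,i=6
  #.#.#|.  b21=0 t=1,i=7
  #.#..|#  b20=1 t=1,i=9
  #..##|.  b19=0 t=1,i=11
  #..#.|#  b18=1 t=3,i=2
  #...#|#  b17=1 t=0,i=9
  #....|.  b16=0 t=2,i=5
  .####|#  b15=1 t=0,i=1
  .###.|#  b14=1 t=1,i=0
  .##.#|#  b13=1 t=4,i=0
  .##..|#  b12=1 t=0,i=7
  .#.##|#  b11=1 t=0,i=12
  .#.#.|.  b10=0 t=1,i=6
  .#..#|.  b9=0 t=1,i=10
  .#...|.  b8=0 t=2,i=4
  ..###|#  b7=1 t=1,i=12
  ..##.|#  b6=1 t=3,i=12
  ..#.#|.  b5=0 t=0,i=11
  ..#..|.  b4=0 t=2,i=9
  ...##|.  b3=0 t=3,i=11
  ...#.|.  b2=0 t=0,i=10
  ....#|.  b1=0 t=2,i=7
  .....|#  b0=1 t=2,i=6
  bits 00011000100101101111100011000001 = 412547265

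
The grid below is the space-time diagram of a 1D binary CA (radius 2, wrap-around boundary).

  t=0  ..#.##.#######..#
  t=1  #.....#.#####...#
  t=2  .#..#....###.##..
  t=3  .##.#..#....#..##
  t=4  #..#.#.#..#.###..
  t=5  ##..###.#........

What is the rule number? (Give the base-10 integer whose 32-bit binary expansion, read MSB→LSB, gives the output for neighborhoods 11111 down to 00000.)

3442116114

  ##### -> #   bit 31 = 1  t=0,i=9
  ####. -> #   bit 30 = 1  t=0,i=12
  ###.# -> .   bit 29 = 0  t=2,i=11
  ###.. -> .   bit 28 = 0  t=0,i=13
  ##.## -> #   bit 27 = 1  t=0,i=6
  ##.#. -> #   bit 26 = 1  t=3,i=3
  ##..# -> .   bit 25 = 0  t=0,i=14
  ##... -> #   bit 24 = 1  t=1,i=1
  #.### -> .   bit 23 = 0  t=0,i=7
  #.##. -> .   bit 22 = 0  t=0,i=4
  #.#.# -> #   bit 21 = 1  t=4,i=5
  #.#.. -> .   bit 20 = 0  t=3,i=4
  #..## -> #   bit 19 = 1  t=3,i=14
  #..#. -> .   bit 18 = 0  t=0,i=1
  #...# -> #   bit 17 = 1  t=1,i=14
  #.... -> .   bit 16 = 0  t=1,i=2
  .#### -> #   bit 15 = 1  t=0,i=8
  .###. -> .   bit 14 = 0  t=2,i=10
  .##.# -> .   bit 13 = 0  t=0,i=5
  .##.. -> .   bit 12 = 0  t=1,i=0
  .#.## -> .   bit 11 = 0  t=0,i=3
  .#.#. -> #   bit 10 = 1  t=4,i=4
  .#..# -> #   bit 9 = 1  t=0,i=0
  .#... -> .   bit 8 = 0  t=2,i=5
  ..### -> .   bit 7 = 0  t=2,i=9
  ..##. -> .   bit 6 = 0  t=1,i=16
  ..#.# -> .   bit 5 = 0  t=0,i=2
  ..#.. -> #   bit 4 = 1  t=0,i=16
  ...## -> .   bit 3 = 0  t=1,i=15
  ...#. -> .   bit 2 = 0  t=1,i=5
  ....# -> #   bit 1 = 1  t=1,i=4
  ..... -> .   bit 0 = 0  t=1,i=3
  bits 11001101001010101000011000010010 = 3442116114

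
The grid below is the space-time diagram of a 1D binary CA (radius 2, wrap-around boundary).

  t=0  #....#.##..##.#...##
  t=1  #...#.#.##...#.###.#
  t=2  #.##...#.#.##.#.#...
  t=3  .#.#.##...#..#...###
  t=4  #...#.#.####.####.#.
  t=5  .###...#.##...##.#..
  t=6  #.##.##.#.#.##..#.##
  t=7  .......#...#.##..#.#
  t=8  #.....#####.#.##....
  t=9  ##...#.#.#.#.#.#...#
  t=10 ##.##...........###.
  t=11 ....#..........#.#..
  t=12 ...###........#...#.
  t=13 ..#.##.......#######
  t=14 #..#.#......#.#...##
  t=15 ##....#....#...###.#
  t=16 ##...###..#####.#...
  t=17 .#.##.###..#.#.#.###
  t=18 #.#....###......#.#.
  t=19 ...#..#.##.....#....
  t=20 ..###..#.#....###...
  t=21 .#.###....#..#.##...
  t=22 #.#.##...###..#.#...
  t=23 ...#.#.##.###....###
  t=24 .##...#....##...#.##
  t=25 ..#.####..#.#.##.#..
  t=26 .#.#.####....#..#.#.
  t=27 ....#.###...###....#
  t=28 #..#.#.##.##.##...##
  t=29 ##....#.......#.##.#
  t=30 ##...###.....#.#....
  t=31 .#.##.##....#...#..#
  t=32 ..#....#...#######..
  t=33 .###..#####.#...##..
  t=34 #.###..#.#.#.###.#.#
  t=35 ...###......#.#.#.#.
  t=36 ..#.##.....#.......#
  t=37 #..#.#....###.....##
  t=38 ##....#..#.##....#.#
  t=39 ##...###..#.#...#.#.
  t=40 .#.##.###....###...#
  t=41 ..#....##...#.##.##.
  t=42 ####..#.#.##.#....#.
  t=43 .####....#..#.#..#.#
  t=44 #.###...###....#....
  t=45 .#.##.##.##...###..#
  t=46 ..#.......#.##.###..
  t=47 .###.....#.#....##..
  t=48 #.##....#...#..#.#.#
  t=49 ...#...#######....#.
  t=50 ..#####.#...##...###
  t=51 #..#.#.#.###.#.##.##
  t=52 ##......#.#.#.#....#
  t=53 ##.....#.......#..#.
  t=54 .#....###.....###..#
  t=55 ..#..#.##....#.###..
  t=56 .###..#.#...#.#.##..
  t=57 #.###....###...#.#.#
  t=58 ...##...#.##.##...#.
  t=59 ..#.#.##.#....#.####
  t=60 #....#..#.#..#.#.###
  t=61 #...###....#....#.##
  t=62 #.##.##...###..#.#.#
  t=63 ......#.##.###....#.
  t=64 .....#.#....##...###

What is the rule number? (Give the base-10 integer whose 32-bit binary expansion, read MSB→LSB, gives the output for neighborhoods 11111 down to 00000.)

  [31] ##### => .  t=8,i=8
  [30] ####. => #  t=4,i=10
  [29] ###.# => .  t=1,i=17
  [28] ###.. => #  t=0,i=0
  [27] ##.## => .  t=1,i=18
  [26] ##.#. => #  t=0,i=13
  [25] ##..# => #  t=0,i=9
  [24] ##... => .  t=0,i=1
  [23] #.### => .  t=1,i=15
  [22] #.##. => .  t=0,i=7
  [21] #.#.# => .  t=1,i=6
  [20] #.#.. => .  t=0,i=14
  [19] #..## => .  t=0,i=10
  [18] #..#. => .  t=3,i=12
  [17] #...# => #  t=0,i=16
  [16] #.... => .  t=0,i=2
  [15] .#### => #  t=4,i=9
  [14] .###. => #  t=0,i=19
  [13] .##.# => .  t=0,i=12
  [12] .##.. => #  t=0,i=8
  [11] .#.## => #  t=0,i=6
  [10] .#.#. => .  t=1,i=5
  [9] .#..# => #  t=3,i=11
  [8] .#... => #  t=0,i=15
  [7] ..### => .  t=0,i=18
  [6] ..##. => .  t=0,i=11
  [5] ..#.# => .  t=0,i=5
  [4] ..#.. => #  t=3,i=10
  [3] ...## => #  t=0,i=17
  [2] ...#. => #  t=0,i=4
  [1] ....# => .  t=0,i=3
  [0] ..... => .  t=7,i=2
  bits 01010110000000101101101100011100 = 1443027740

1443027740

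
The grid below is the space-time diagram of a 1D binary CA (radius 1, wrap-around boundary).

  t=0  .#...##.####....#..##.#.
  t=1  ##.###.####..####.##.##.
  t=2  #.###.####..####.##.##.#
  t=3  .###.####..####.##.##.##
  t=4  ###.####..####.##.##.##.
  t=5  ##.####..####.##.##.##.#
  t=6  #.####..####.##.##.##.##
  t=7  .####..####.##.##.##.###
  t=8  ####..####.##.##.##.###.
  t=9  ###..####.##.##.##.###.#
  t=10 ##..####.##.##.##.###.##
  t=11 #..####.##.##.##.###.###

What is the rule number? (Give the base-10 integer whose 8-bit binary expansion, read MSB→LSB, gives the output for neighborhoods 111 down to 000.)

175

  [7] ### => #  t=0,i=9
  [6] ##. => .  t=0,i=6
  [5] #.# => #  t=0,i=7
  [4] #.. => .  t=0,i=2
  [3] .## => #  t=0,i=5
  [2] .#. => #  t=0,i=1
  [1] ..# => #  t=0,i=0
  [0] ... => #  t=0,i=3
  bits 10101111 = 175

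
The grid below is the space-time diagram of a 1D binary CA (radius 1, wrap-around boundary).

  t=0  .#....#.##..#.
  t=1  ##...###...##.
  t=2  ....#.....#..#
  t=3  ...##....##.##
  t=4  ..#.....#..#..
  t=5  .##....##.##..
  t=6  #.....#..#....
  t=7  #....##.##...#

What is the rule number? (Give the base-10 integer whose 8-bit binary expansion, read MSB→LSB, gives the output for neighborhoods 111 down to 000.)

38

  nb ###: next=.  (t=1,i=6, bit7=0)
  nb ##.: next=.  (t=0,i=9, bit6=0)
  nb #.#: next=#  (t=0,i=7, bit5=1)
  nb #..: next=.  (t=0,i=2, bit4=0)
  nb .##: next=.  (t=0,i=8, bit3=0)
  nb .#.: next=#  (t=0,i=1, bit2=1)
  nb ..#: next=#  (t=0,i=0, bit1=1)
  nb ...: next=.  (t=0,i=3, bit0=0)
  bits 00100110 = 38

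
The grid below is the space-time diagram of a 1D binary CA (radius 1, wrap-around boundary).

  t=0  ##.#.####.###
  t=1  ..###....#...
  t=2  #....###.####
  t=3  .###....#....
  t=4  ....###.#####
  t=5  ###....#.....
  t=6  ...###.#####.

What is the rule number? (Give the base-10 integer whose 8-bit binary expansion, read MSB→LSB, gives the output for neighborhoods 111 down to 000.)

  nb ###: next=.  (t=0,i=0, bit7=0)
  nb ##.: next=.  (t=0,i=1, bit6=0)
  nb #.#: next=#  (t=0,i=2, bit5=1)
  nb #..: next=#  (t=1,i=5, bit4=1)
  nb .##: next=.  (t=0,i=5, bit3=0)
  nb .#.: next=#  (t=0,i=3, bit2=1)
  nb ..#: next=.  (t=1,i=1, bit1=0)
  nb ...: next=#  (t=1,i=0, bit0=1)
  bits 00110101 = 53

53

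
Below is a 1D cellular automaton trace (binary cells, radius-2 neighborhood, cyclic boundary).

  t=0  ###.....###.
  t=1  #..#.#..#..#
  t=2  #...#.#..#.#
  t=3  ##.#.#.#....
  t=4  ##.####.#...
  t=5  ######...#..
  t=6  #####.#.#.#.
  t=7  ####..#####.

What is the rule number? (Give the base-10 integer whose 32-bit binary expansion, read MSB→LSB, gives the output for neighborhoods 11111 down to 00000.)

3382753221

  nb #####: next=#  (t=5,i=2, bit31=1)
  nb ####.: next=#  (t=4,i=5, bit30=1)
  nb ###.#: next=.  (t=0,i=10, bit29=0)
  nb ###..: next=.  (t=0,i=2, bit28=0)
  nb ##.##: next=#  (t=0,i=11, bit27=1)
  nb ##.#.: next=.  (t=3,i=2, bit26=0)
  nb ##..#: next=.  (t=1,i=1, bit25=0)
  nb ##...: next=#  (t=0,i=3, bit24=1)
  nb #.###: next=#  (t=0,i=0, bit23=1)
  nb #.##.: next=.  (t=2,i=11, bit22=0)
  nb #.#.#: next=#  (t=3,i=3, bit21=1)
  nb #.#..: next=.  (t=1,i=5, bit20=0)
  nb #..##: next=.  (t=1,i=10, bit19=0)
  nb #..#.: next=.  (t=1,i=2, bit18=0)
  nb #...#: next=.  (t=2,i=2, bit17=0)
  nb #....: next=.  (t=0,i=4, bit16=0)
  nb .####: next=#  (t=4,i=4, bit15=1)
  nb .###.: next=.  (t=0,i=1, bit14=0)
  nb .##.#: next=#  (t=3,i=1, bit13=1)
  nb .##..: next=#  (t=1,i=0, bit12=1)
  nb .#.##: next=.  (t=2,i=10, bit11=0)
  nb .#.#.: next=#  (t=1,i=4, bit10=1)
  nb .#..#: next=#  (t=1,i=6, bit9=1)
  nb .#...: next=#  (t=3,i=8, bit8=1)
  nb ..###: next=#  (t=0,i=8, bit7=1)
  nb ..##.: next=#  (t=1,i=11, bit6=1)
  nb ..#.#: next=.  (t=1,i=3, bit5=0)
  nb ..#..: next=.  (t=1,i=8, bit4=0)
  nb ...##: next=.  (t=0,i=7, bit3=0)
  nb ...#.: next=#  (t=2,i=3, bit2=1)
  nb ....#: next=.  (t=0,i=6, bit1=0)
  nb .....: next=#  (t=0,i=5, bit0=1)
  bits 11001001101000001011011111000101 = 3382753221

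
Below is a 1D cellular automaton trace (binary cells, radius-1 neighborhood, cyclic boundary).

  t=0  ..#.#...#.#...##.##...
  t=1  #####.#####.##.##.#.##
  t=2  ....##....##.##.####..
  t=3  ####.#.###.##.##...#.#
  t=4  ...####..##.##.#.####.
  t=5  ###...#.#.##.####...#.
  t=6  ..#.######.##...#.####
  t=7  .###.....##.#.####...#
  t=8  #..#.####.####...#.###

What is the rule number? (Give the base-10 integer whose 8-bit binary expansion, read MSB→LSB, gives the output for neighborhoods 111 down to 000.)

  ### -> .   bit 7 = 0  t=1,i=0
  ##. -> #   bit 6 = 1  t=0,i=15
  #.# -> #   bit 5 = 1  t=0,i=3
  #.. -> .   bit 4 = 0  t=0,i=5
  .## -> .   bit 3 = 0  t=0,i=14
  .#. -> #   bit 2 = 1  t=0,i=2
  ..# -> #   bit 1 = 1  t=0,i=1
  ... -> #   bit 0 = 1  t=0,i=0
  bits 01100111 = 103

103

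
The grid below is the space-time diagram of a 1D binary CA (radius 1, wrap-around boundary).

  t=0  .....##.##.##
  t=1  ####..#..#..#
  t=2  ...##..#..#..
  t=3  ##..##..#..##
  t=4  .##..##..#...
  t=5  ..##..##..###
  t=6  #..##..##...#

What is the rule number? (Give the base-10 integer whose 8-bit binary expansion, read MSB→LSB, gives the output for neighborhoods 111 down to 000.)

81

  nb ###: next=.  (t=1,i=0, bit7=0)
  nb ##.: next=#  (t=0,i=6, bit6=1)
  nb #.#: next=.  (t=0,i=7, bit5=0)
  nb #..: next=#  (t=0,i=0, bit4=1)
  nb .##: next=.  (t=0,i=5, bit3=0)
  nb .#.: next=.  (t=1,i=6, bit2=0)
  nb ..#: next=.  (t=0,i=4, bit1=0)
  nb ...: next=#  (t=0,i=1, bit0=1)
  bits 01010001 = 81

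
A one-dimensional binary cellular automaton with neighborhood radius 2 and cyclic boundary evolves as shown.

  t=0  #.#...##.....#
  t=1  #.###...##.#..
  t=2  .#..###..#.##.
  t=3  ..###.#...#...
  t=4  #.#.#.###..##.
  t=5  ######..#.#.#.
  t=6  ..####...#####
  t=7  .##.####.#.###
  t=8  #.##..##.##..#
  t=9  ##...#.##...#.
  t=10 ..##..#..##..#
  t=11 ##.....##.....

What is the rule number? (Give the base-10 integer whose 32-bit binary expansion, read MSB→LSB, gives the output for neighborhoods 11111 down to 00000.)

  nb #####: next=#  (t=5,i=2, bit31=1)
  nb ####.: next=#  (t=5,i=4, bit30=1)
  nb ###.#: next=#  (t=3,i=4, bit29=1)
  nb ###..: next=#  (t=1,i=4, bit28=1)
  nb ##.##: next=#  (t=7,i=0, bit27=1)
  nb ##.#.: next=.  (t=0,i=1, bit26=0)
  nb ##..#: next=.  (t=2,i=7, bit25=0)
  nb ##...: next=#  (t=0,i=8, bit24=1)
  nb #.###: next=.  (t=1,i=2, bit23=0)
  nb #.##.: next=.  (t=2,i=11, bit22=0)
  nb #.#.#: next=#  (t=4,i=0, bit21=1)
  nb #.#..: next=#  (t=0,i=2, bit20=1)
  nb #..##: next=#  (t=2,i=3, bit19=1)
  nb #..#.: next=.  (t=1,i=13, bit18=0)
  nb #...#: next=#  (t=0,i=4, bit17=1)
  nb #....: next=#  (t=0,i=9, bit16=1)
  nb .####: next=.  (t=5,i=1, bit15=0)
  nb .###.: next=.  (t=1,i=3, bit14=0)
  nb .##.#: next=#  (t=0,i=0, bit13=1)
  nb .##..: next=.  (t=0,i=7, bit12=0)
  nb .#.##: next=#  (t=1,i=1, bit11=1)
  nb .#.#.: next=#  (t=4,i=1, bit10=1)
  nb .#..#: next=#  (t=1,i=12, bit9=1)
  nb .#...: next=#  (t=0,i=3, bit8=1)
  nb ..###: next=#  (t=2,i=4, bit7=1)
  nb ..##.: next=.  (t=0,i=6, bit6=0)
  nb ..#.#: next=.  (t=1,i=0, bit5=0)
  nb ..#..: next=.  (t=2,i=1, bit4=0)
  nb ...##: next=.  (t=0,i=5, bit3=0)
  nb ...#.: next=.  (t=3,i=9, bit2=0)
  nb ....#: next=#  (t=0,i=11, bit1=1)
  nb .....: next=.  (t=0,i=10, bit0=0)
  bits 11111001001110110010111110000010 = 4181405570

4181405570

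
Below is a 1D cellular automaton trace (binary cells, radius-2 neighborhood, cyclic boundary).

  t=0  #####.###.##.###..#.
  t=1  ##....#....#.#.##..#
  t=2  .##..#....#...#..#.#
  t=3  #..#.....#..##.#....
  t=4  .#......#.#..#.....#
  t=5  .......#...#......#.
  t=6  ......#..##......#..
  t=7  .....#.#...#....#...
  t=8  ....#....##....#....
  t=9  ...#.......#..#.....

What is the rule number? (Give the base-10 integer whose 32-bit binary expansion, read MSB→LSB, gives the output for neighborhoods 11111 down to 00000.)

  [31] ##### => .  t=0,i=2
  [30] ####. => .  t=0,i=3
  [29] ###.# => .  t=0,i=4
  [28] ###.. => #  t=0,i=15
  [27] ##.## => .  t=0,i=5
  [26] ##.#. => .  t=3,i=14
  [25] ##..# => #  t=0,i=16
  [24] ##... => #  t=1,i=2
  [23] #.### => #  t=0,i=0
  [22] #.##. => .  t=0,i=10
  [21] #.#.# => .  t=1,i=13
  [20] #.#.. => .  t=3,i=15
  [19] #..## => .  t=1,i=18
  [18] #..#. => .  t=0,i=17
  [17] #...# => #  t=2,i=12
  [16] #.... => .  t=1,i=3
  [15] .#### => #  t=0,i=1
  [14] .###. => .  t=0,i=7
  [13] .##.# => #  t=0,i=11
  [12] .##.. => .  t=1,i=16
  [11] .#.## => #  t=0,i=19
  [10] .#.#. => .  t=1,i=12
  [9] .#..# => #  t=2,i=15
  [8] .#... => .  t=1,i=7
  [7] ..### => #  t=1,i=19
  [6] ..##. => .  t=3,i=12
  [5] ..#.# => .  t=0,i=18
  [4] ..#.. => .  t=1,i=6
  [3] ...## => .  t=8,i=8
  [2] ...#. => #  t=1,i=5
  [1] ....# => .  t=1,i=4
  [0] ..... => .  t=3,i=6
  bits 00010011100000101010101010000100 = 327330436

327330436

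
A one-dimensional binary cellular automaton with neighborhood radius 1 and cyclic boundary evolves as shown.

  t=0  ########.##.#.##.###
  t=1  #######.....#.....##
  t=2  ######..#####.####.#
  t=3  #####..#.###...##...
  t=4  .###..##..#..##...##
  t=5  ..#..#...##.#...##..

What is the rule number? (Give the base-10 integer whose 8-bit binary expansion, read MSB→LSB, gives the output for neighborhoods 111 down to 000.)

135

  ###|#  b7=1 t=0,i=0
  ##.|.  b6=0 t=0,i=7
  #.#|.  b5=0 t=0,i=8
  #..|.  b4=0 t=1,i=7
  .##|.  b3=0 t=0,i=9
  .#.|#  b2=1 t=0,i=12
  ..#|#  b1=1 t=1,i=11
  ...|#  b0=1 t=1,i=8
  bits 10000111 = 135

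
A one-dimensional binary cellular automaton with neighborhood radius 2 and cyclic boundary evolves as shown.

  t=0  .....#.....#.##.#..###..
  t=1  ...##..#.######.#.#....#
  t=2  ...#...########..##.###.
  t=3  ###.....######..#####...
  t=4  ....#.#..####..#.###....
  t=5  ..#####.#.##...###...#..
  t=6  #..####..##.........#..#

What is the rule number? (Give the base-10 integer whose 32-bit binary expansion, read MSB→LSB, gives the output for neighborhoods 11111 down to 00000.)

  ##### -> #   bit 31 = 1  t=1,i=11
  ####. -> #   bit 30 = 1  t=1,i=13
  ###.# -> #   bit 29 = 1  t=1,i=14
  ###.. -> .   bit 28 = 0  t=0,i=21
  ##.## -> #   bit 27 = 1  t=2,i=19
  ##.#. -> .   bit 26 = 0  t=0,i=15
  ##..# -> .   bit 25 = 0  t=1,i=5
  ##... -> .   bit 24 = 0  t=0,i=22
  #.### -> #   bit 23 = 1  t=1,i=9
  #.##. -> #   bit 22 = 1  t=0,i=13
  #.#.# -> .   bit 21 = 0  t=1,i=16
  #.#.. -> #   bit 20 = 1  t=0,i=16
  #..## -> #   bit 19 = 1  t=0,i=18
  #..#. -> .   bit 18 = 0  t=1,i=6
  #...# -> .   bit 17 = 0  t=1,i=1
  #.... -> #   bit 16 = 1  t=0,i=7
  .#### -> #   bit 15 = 1  t=1,i=10
  .###. -> .   bit 14 = 0  t=0,i=20
  .##.# -> #   bit 13 = 1  t=0,i=14
  .##.. -> .   bit 12 = 0  t=1,i=4
  .#.## -> #   bit 11 = 1  t=0,i=12
  .#.#. -> #   bit 10 = 1  t=1,i=17
  .#..# -> .   bit 9 = 0  t=0,i=17
  .#... -> .   bit 8 = 0  t=0,i=6
  ..### -> .   bit 7 = 0  t=0,i=19
  ..##. -> #   bit 6 = 1  t=1,i=3
  ..#.# -> #   bit 5 = 1  t=0,i=11
  ..#.. -> .   bit 4 = 0  t=0,i=5
  ...## -> .   bit 3 = 0  t=1,i=2
  ...#. -> #   bit 2 = 1  t=0,i=4
  ....# -> #   bit 1 = 1  t=0,i=3
  ..... -> .   bit 0 = 0  t=0,i=0
  bits 11101000110110011010110001100110 = 3906579558

3906579558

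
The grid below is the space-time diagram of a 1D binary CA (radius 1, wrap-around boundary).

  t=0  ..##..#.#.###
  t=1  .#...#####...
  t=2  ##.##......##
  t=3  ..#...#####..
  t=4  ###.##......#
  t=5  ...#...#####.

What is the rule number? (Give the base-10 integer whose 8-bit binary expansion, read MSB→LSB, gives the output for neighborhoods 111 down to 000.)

39

  ### -> .   bit 7 = 0  t=0,i=11
  ##. -> .   bit 6 = 0  t=0,i=3
  #.# -> #   bit 5 = 1  t=0,i=7
  #.. -> .   bit 4 = 0  t=0,i=0
  .## -> .   bit 3 = 0  t=0,i=2
  .#. -> #   bit 2 = 1  t=0,i=6
  ..# -> #   bit 1 = 1  t=0,i=1
  ... -> #   bit 0 = 1  t=1,i=3
  bits 00100111 = 39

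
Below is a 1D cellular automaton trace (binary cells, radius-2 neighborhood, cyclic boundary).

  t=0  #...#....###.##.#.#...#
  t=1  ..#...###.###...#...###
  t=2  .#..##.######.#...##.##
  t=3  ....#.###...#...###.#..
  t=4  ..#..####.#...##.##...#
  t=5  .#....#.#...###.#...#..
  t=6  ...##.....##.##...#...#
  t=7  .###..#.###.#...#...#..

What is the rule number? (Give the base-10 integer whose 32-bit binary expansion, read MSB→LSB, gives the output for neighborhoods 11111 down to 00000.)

  #####|.  b31=0 t=2,i=9
  ####.|.  b30=0 t=2,i=11
  ###.#|#  b29=1 t=0,i=11
  ###..|#  b28=1 t=1,i=12
  ##.##|#  b27=1 t=0,i=12
  ##.#.|.  b26=0 t=0,i=15
  ##..#|.  b25=0 t=1,i=0
  ##...|.  b24=0 t=0,i=1
  #.###|#  b23=1 t=1,i=10
  #.##.|.  b22=0 t=0,i=13
  #.#.#|#  b21=1 t=0,i=16
  #.#..|.  b20=0 t=0,i=18
  #..##|.  b19=0 t=2,i=3
  #..#.|#  b18=1 t=1,i=1
  #...#|#  b17=1 t=0,i=2
  #....|#  b16=1 t=0,i=6
  .####|#  b15=1 t=2,i=8
  .###.|#  b14=1 t=0,i=10
  .##.#|.  b13=0 t=0,i=14
  .##..|.  b12=0 t=0,i=0
  .#.##|#  b11=1 t=3,i=5
  .#.#.|.  b10=0 t=0,i=17
  .#..#|.  b9=0 t=2,i=2
  .#...|.  b8=0 t=0,i=5
  ..###|.  b7=0 t=0,i=9
  ..##.|#  b6=1 t=0,i=22
  ..#.#|.  b5=0 t=3,i=4
  ..#..|.  b4=0 t=0,i=4
  ...##|#  b3=1 t=0,i=8
  ...#.|.  b2=0 t=0,i=3
  ....#|#  b1=1 t=0,i=7
  .....|.  b0=0 t=3,i=0
  bits 00111000101001111100100001001010 = 950519882

950519882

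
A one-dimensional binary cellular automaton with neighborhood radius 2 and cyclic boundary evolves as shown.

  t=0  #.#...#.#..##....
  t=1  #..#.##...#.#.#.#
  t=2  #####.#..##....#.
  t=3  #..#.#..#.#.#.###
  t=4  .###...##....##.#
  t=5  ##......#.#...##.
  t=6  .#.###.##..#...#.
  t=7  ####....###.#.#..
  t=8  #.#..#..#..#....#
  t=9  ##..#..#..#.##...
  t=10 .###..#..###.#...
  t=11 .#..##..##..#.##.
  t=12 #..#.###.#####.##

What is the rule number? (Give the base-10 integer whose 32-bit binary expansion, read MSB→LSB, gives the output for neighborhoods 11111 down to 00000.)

  #####|.  b31=0 t=2,i=2
  ####.|#  b30=1 t=2,i=3
  ###.#|.  b29=0 t=2,i=4
  ###..|.  b28=0 t=3,i=0
  ##.##|.  b27=0 t=5,i=16
  ##.#.|#  b26=1 t=2,i=5
  ##..#|#  b25=1 t=1,i=1
  ##...|.  b24=0 t=0,i=13
  #.###|#  b23=1 t=2,i=0
  #.##.|.  b22=0 t=1,i=5
  #.#.#|.  b21=0 t=1,i=12
  #.#..|.  b20=0 t=0,i=2
  #..##|#  b19=1 t=0,i=10
  #..#.|#  b18=1 t=1,i=2
  #...#|.  b17=0 t=0,i=4
  #....|#  b16=1 t=0,i=14
  .####|.  b15=0 t=2,i=1
  .###.|.  b14=0 t=4,i=2
  .##.#|#  b13=1 t=4,i=14
  .##..|#  b12=1 t=0,i=12
  .#.##|#  b11=1 t=1,i=4
  .#.#.|.  b10=0 t=0,i=1
  .#..#|.  b9=0 t=0,i=9
  .#...|#  b8=1 t=0,i=3
  ..###|#  b7=1 t=7,i=0
  ..##.|.  b6=0 t=0,i=11
  ..#.#|#  b5=1 t=0,i=0
  ..#..|.  b4=0 t=6,i=11
  ...##|.  b3=0 t=4,i=6
  ...#.|#  b2=1 t=0,i=5
  ....#|.  b1=0 t=0,i=15
  .....|#  b0=1 t=5,i=4
  bits 01000110100011010011100110100101 = 1183660453

1183660453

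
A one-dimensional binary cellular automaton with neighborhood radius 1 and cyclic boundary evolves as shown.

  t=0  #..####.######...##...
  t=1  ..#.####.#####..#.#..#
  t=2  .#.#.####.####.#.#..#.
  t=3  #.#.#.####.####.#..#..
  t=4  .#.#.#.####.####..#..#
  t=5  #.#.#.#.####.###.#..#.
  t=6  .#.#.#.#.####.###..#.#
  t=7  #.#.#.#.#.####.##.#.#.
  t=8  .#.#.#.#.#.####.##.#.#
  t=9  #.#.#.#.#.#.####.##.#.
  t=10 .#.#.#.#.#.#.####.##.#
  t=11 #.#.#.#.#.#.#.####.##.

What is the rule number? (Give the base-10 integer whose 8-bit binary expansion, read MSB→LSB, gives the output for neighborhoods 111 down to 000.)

  [7] ### => #  t=0,i=4
  [6] ##. => #  t=0,i=6
  [5] #.# => #  t=0,i=7
  [4] #.. => .  t=0,i=1
  [3] .## => .  t=0,i=3
  [2] .#. => .  t=0,i=0
  [1] ..# => #  t=0,i=2
  [0] ... => .  t=0,i=15
  bits 11100010 = 226

226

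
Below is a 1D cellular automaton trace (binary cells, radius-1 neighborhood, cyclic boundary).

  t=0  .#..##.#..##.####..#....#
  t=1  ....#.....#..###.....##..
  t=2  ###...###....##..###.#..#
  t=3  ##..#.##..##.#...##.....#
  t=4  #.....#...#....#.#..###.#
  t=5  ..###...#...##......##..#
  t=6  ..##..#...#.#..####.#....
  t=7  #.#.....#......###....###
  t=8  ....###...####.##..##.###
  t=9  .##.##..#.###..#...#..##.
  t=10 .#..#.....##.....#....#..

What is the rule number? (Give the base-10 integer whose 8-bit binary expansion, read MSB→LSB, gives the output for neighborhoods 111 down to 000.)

137

  nb ###: next=#  (t=0,i=14, bit7=1)
  nb ##.: next=.  (t=0,i=5, bit6=0)
  nb #.#: next=.  (t=0,i=0, bit5=0)
  nb #..: next=.  (t=0,i=2, bit4=0)
  nb .##: next=#  (t=0,i=4, bit3=1)
  nb .#.: next=.  (t=0,i=1, bit2=0)
  nb ..#: next=.  (t=0,i=3, bit1=0)
  nb ...: next=#  (t=0,i=21, bit0=1)
  bits 10001001 = 137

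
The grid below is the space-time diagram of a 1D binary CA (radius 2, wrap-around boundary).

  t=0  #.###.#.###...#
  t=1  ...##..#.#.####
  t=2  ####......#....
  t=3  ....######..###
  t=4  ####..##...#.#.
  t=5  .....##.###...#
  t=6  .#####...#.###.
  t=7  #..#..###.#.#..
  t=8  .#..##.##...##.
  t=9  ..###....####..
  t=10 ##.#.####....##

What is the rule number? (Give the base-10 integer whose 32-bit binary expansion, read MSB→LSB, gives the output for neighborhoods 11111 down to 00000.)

2702920271

  [31] ##### => #  t=3,i=6
  [30] ####. => .  t=1,i=13
  [29] ###.# => #  t=0,i=4
  [28] ###.. => .  t=0,i=10
  [27] ##.## => .  t=0,i=1
  [26] ##.#. => .  t=0,i=5
  [25] ##..# => .  t=1,i=5
  [24] ##... => #  t=0,i=11
  [23] #.### => .  t=0,i=2
  [22] #.##. => .  t=8,i=7
  [21] #.#.# => .  t=0,i=6
  [20] #.#.. => #  t=7,i=12
  [19] #..## => #  t=3,i=11
  [18] #..#. => .  t=1,i=6
  [17] #...# => #  t=0,i=12
  [16] #.... => #  t=2,i=5
  [15] .#### => .  t=1,i=12
  [14] .###. => #  t=0,i=3
  [13] .##.# => .  t=0,i=0
  [12] .##.. => .  t=1,i=4
  [11] .#.## => #  t=0,i=7
  [10] .#.#. => .  t=1,i=8
  [9] .#..# => #  t=7,i=1
  [8] .#... => .  t=2,i=11
  [7] ..### => .  t=2,i=0
  [6] ..##. => #  t=0,i=14
  [5] ..#.# => .  t=1,i=7
  [4] ..#.. => .  t=2,i=10
  [3] ...## => #  t=0,i=13
  [2] ...#. => #  t=2,i=9
  [1] ....# => #  t=2,i=8
  [0] ..... => #  t=2,i=6
  bits 10100001000110110100101001001111 = 2702920271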